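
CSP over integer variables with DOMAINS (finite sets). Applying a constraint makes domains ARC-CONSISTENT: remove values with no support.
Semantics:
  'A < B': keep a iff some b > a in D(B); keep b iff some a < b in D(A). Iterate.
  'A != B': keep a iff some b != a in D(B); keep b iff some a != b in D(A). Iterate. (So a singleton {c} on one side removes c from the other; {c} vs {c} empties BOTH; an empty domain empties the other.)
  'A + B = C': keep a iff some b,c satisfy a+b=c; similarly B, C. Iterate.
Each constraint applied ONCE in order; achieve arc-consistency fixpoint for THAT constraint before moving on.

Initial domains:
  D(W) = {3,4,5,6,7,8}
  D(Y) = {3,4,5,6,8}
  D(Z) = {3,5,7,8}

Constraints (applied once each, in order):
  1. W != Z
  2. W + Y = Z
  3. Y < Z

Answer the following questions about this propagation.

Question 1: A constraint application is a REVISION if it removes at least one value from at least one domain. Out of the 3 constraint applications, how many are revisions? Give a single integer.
Answer: 1

Derivation:
Constraint 1 (W != Z) on D(W)={3,4,5,6,7,8} D(Z)={3,5,7,8}: no change => not a revision
Constraint 2 (W + Y = Z) on D(W)={3,4,5,6,7,8} D(Y)={3,4,5,6,8} D(Z)={3,5,7,8}: W {3,4,5,6,7,8}->{3,4,5}; Y {3,4,5,6,8}->{3,4,5}; Z {3,5,7,8}->{7,8} => REVISION
Constraint 3 (Y < Z) on D(Y)={3,4,5} D(Z)={7,8}: no change => not a revision
Total revisions = 1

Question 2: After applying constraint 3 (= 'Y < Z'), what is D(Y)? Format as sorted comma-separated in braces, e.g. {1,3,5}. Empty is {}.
Constraint 1 (W != Z) on D(W)={3,4,5,6,7,8} D(Z)={3,5,7,8}: no change
Constraint 2 (W + Y = Z) on D(W)={3,4,5,6,7,8} D(Y)={3,4,5,6,8} D(Z)={3,5,7,8}: W {3,4,5,6,7,8}->{3,4,5}; Y {3,4,5,6,8}->{3,4,5}; Z {3,5,7,8}->{7,8}
Constraint 3 (Y < Z) on D(Y)={3,4,5} D(Z)={7,8}: no change
So after constraint 3: D(Y) = {3,4,5}

Answer: {3,4,5}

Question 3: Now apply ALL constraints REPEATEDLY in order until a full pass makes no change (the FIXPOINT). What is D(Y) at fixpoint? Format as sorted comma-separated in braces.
Answer: {3,4,5}

Derivation:
pass 0 (initial): D(Y)={3,4,5,6,8}
pass 1: W {3,4,5,6,7,8}->{3,4,5}; Y {3,4,5,6,8}->{3,4,5}; Z {3,5,7,8}->{7,8}
pass 2: no change
Fixpoint after 2 passes: D(Y) = {3,4,5}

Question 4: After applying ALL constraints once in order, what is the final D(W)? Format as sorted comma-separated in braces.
Constraint 1 (W != Z) on D(W)={3,4,5,6,7,8} D(Z)={3,5,7,8}: no change
Constraint 2 (W + Y = Z) on D(W)={3,4,5,6,7,8} D(Y)={3,4,5,6,8} D(Z)={3,5,7,8}: W {3,4,5,6,7,8}->{3,4,5}; Y {3,4,5,6,8}->{3,4,5}; Z {3,5,7,8}->{7,8}
Constraint 3 (Y < Z) on D(Y)={3,4,5} D(Z)={7,8}: no change
So after all 3 constraints: D(W) = {3,4,5}

Answer: {3,4,5}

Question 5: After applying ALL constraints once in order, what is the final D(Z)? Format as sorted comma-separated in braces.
Constraint 1 (W != Z) on D(W)={3,4,5,6,7,8} D(Z)={3,5,7,8}: no change
Constraint 2 (W + Y = Z) on D(W)={3,4,5,6,7,8} D(Y)={3,4,5,6,8} D(Z)={3,5,7,8}: W {3,4,5,6,7,8}->{3,4,5}; Y {3,4,5,6,8}->{3,4,5}; Z {3,5,7,8}->{7,8}
Constraint 3 (Y < Z) on D(Y)={3,4,5} D(Z)={7,8}: no change
So after all 3 constraints: D(Z) = {7,8}

Answer: {7,8}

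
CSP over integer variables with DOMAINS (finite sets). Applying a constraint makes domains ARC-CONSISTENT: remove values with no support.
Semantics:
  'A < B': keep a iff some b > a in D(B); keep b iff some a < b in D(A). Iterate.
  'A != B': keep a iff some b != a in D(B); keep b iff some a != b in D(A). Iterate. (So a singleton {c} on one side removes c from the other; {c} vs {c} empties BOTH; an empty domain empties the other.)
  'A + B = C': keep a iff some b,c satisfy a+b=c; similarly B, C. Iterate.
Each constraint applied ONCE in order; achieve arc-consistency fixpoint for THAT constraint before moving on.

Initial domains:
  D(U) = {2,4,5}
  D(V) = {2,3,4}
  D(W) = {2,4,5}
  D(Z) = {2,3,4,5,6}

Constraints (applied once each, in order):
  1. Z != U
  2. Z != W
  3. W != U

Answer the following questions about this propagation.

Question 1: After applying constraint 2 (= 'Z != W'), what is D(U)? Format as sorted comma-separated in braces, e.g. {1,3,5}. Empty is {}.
Constraint 1 (Z != U) on D(Z)={2,3,4,5,6} D(U)={2,4,5}: no change
Constraint 2 (Z != W) on D(Z)={2,3,4,5,6} D(W)={2,4,5}: no change
So after constraint 2: D(U) = {2,4,5}

Answer: {2,4,5}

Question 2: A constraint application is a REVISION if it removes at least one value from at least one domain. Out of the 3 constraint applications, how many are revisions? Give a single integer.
Constraint 1 (Z != U) on D(Z)={2,3,4,5,6} D(U)={2,4,5}: no change => not a revision
Constraint 2 (Z != W) on D(Z)={2,3,4,5,6} D(W)={2,4,5}: no change => not a revision
Constraint 3 (W != U) on D(W)={2,4,5} D(U)={2,4,5}: no change => not a revision
Total revisions = 0

Answer: 0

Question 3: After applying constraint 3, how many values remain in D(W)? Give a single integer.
Answer: 3

Derivation:
Constraint 1 (Z != U) on D(Z)={2,3,4,5,6} D(U)={2,4,5}: no change
Constraint 2 (Z != W) on D(Z)={2,3,4,5,6} D(W)={2,4,5}: no change
Constraint 3 (W != U) on D(W)={2,4,5} D(U)={2,4,5}: no change
So after constraint 3: D(W)={2,4,5}, size = 3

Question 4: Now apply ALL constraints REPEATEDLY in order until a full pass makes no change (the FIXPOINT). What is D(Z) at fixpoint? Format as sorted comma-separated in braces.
Answer: {2,3,4,5,6}

Derivation:
pass 0 (initial): D(Z)={2,3,4,5,6}
pass 1: no change
Fixpoint after 1 passes: D(Z) = {2,3,4,5,6}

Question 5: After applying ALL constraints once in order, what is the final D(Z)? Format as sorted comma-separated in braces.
Answer: {2,3,4,5,6}

Derivation:
Constraint 1 (Z != U) on D(Z)={2,3,4,5,6} D(U)={2,4,5}: no change
Constraint 2 (Z != W) on D(Z)={2,3,4,5,6} D(W)={2,4,5}: no change
Constraint 3 (W != U) on D(W)={2,4,5} D(U)={2,4,5}: no change
So after all 3 constraints: D(Z) = {2,3,4,5,6}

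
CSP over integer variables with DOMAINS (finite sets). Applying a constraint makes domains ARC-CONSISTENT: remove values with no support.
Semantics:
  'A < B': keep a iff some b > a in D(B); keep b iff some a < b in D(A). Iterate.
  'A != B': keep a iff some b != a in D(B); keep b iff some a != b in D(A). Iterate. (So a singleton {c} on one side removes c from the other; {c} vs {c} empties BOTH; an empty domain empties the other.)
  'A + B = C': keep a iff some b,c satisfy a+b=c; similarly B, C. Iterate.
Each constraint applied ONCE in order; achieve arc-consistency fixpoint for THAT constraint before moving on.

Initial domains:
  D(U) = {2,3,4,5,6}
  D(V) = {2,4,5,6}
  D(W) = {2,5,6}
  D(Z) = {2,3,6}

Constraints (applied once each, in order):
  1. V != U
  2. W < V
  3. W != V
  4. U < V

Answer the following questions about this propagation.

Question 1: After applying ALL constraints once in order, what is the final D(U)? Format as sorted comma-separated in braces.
Constraint 1 (V != U) on D(V)={2,4,5,6} D(U)={2,3,4,5,6}: no change
Constraint 2 (W < V) on D(W)={2,5,6} D(V)={2,4,5,6}: W {2,5,6}->{2,5}; V {2,4,5,6}->{4,5,6}
Constraint 3 (W != V) on D(W)={2,5} D(V)={4,5,6}: no change
Constraint 4 (U < V) on D(U)={2,3,4,5,6} D(V)={4,5,6}: U {2,3,4,5,6}->{2,3,4,5}
So after all 4 constraints: D(U) = {2,3,4,5}

Answer: {2,3,4,5}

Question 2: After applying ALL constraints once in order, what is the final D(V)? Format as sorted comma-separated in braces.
Constraint 1 (V != U) on D(V)={2,4,5,6} D(U)={2,3,4,5,6}: no change
Constraint 2 (W < V) on D(W)={2,5,6} D(V)={2,4,5,6}: W {2,5,6}->{2,5}; V {2,4,5,6}->{4,5,6}
Constraint 3 (W != V) on D(W)={2,5} D(V)={4,5,6}: no change
Constraint 4 (U < V) on D(U)={2,3,4,5,6} D(V)={4,5,6}: U {2,3,4,5,6}->{2,3,4,5}
So after all 4 constraints: D(V) = {4,5,6}

Answer: {4,5,6}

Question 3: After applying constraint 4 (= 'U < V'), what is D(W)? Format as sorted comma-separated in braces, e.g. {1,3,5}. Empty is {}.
Answer: {2,5}

Derivation:
Constraint 1 (V != U) on D(V)={2,4,5,6} D(U)={2,3,4,5,6}: no change
Constraint 2 (W < V) on D(W)={2,5,6} D(V)={2,4,5,6}: W {2,5,6}->{2,5}; V {2,4,5,6}->{4,5,6}
Constraint 3 (W != V) on D(W)={2,5} D(V)={4,5,6}: no change
Constraint 4 (U < V) on D(U)={2,3,4,5,6} D(V)={4,5,6}: U {2,3,4,5,6}->{2,3,4,5}
So after constraint 4: D(W) = {2,5}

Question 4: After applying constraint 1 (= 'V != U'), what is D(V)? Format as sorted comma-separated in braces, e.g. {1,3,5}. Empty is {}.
Constraint 1 (V != U) on D(V)={2,4,5,6} D(U)={2,3,4,5,6}: no change
So after constraint 1: D(V) = {2,4,5,6}

Answer: {2,4,5,6}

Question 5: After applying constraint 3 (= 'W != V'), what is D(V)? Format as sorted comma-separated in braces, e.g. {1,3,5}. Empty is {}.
Answer: {4,5,6}

Derivation:
Constraint 1 (V != U) on D(V)={2,4,5,6} D(U)={2,3,4,5,6}: no change
Constraint 2 (W < V) on D(W)={2,5,6} D(V)={2,4,5,6}: W {2,5,6}->{2,5}; V {2,4,5,6}->{4,5,6}
Constraint 3 (W != V) on D(W)={2,5} D(V)={4,5,6}: no change
So after constraint 3: D(V) = {4,5,6}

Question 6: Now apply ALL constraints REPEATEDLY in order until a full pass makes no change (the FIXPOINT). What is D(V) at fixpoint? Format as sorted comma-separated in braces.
Answer: {4,5,6}

Derivation:
pass 0 (initial): D(V)={2,4,5,6}
pass 1: U {2,3,4,5,6}->{2,3,4,5}; V {2,4,5,6}->{4,5,6}; W {2,5,6}->{2,5}
pass 2: no change
Fixpoint after 2 passes: D(V) = {4,5,6}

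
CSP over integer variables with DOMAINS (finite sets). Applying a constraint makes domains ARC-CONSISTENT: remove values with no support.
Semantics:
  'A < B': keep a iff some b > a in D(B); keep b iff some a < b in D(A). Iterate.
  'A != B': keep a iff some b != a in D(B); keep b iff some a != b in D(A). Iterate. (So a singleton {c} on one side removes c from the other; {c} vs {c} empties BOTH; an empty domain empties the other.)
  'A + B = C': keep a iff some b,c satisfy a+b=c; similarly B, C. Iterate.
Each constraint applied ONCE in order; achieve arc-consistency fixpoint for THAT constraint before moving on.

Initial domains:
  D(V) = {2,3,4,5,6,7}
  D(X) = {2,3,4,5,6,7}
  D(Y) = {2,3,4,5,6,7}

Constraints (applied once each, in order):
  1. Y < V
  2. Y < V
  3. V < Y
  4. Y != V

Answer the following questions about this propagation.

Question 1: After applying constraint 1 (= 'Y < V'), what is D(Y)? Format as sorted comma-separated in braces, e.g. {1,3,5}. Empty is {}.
Answer: {2,3,4,5,6}

Derivation:
Constraint 1 (Y < V) on D(Y)={2,3,4,5,6,7} D(V)={2,3,4,5,6,7}: Y {2,3,4,5,6,7}->{2,3,4,5,6}; V {2,3,4,5,6,7}->{3,4,5,6,7}
So after constraint 1: D(Y) = {2,3,4,5,6}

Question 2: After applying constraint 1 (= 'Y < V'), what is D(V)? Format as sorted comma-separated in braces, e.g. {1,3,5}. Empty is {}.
Answer: {3,4,5,6,7}

Derivation:
Constraint 1 (Y < V) on D(Y)={2,3,4,5,6,7} D(V)={2,3,4,5,6,7}: Y {2,3,4,5,6,7}->{2,3,4,5,6}; V {2,3,4,5,6,7}->{3,4,5,6,7}
So after constraint 1: D(V) = {3,4,5,6,7}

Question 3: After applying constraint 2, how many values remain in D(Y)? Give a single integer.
Constraint 1 (Y < V) on D(Y)={2,3,4,5,6,7} D(V)={2,3,4,5,6,7}: Y {2,3,4,5,6,7}->{2,3,4,5,6}; V {2,3,4,5,6,7}->{3,4,5,6,7}
Constraint 2 (Y < V) on D(Y)={2,3,4,5,6} D(V)={3,4,5,6,7}: no change
So after constraint 2: D(Y)={2,3,4,5,6}, size = 5

Answer: 5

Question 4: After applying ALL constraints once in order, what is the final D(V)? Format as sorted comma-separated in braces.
Constraint 1 (Y < V) on D(Y)={2,3,4,5,6,7} D(V)={2,3,4,5,6,7}: Y {2,3,4,5,6,7}->{2,3,4,5,6}; V {2,3,4,5,6,7}->{3,4,5,6,7}
Constraint 2 (Y < V) on D(Y)={2,3,4,5,6} D(V)={3,4,5,6,7}: no change
Constraint 3 (V < Y) on D(V)={3,4,5,6,7} D(Y)={2,3,4,5,6}: V {3,4,5,6,7}->{3,4,5}; Y {2,3,4,5,6}->{4,5,6}
Constraint 4 (Y != V) on D(Y)={4,5,6} D(V)={3,4,5}: no change
So after all 4 constraints: D(V) = {3,4,5}

Answer: {3,4,5}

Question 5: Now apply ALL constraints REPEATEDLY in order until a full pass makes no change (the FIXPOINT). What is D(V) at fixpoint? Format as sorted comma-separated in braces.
Answer: {}

Derivation:
pass 0 (initial): D(V)={2,3,4,5,6,7}
pass 1: V {2,3,4,5,6,7}->{3,4,5}; Y {2,3,4,5,6,7}->{4,5,6}
pass 2: V {3,4,5}->{}; Y {4,5,6}->{}
pass 3: no change
Fixpoint after 3 passes: D(V) = {}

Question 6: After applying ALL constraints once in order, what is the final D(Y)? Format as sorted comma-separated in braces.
Answer: {4,5,6}

Derivation:
Constraint 1 (Y < V) on D(Y)={2,3,4,5,6,7} D(V)={2,3,4,5,6,7}: Y {2,3,4,5,6,7}->{2,3,4,5,6}; V {2,3,4,5,6,7}->{3,4,5,6,7}
Constraint 2 (Y < V) on D(Y)={2,3,4,5,6} D(V)={3,4,5,6,7}: no change
Constraint 3 (V < Y) on D(V)={3,4,5,6,7} D(Y)={2,3,4,5,6}: V {3,4,5,6,7}->{3,4,5}; Y {2,3,4,5,6}->{4,5,6}
Constraint 4 (Y != V) on D(Y)={4,5,6} D(V)={3,4,5}: no change
So after all 4 constraints: D(Y) = {4,5,6}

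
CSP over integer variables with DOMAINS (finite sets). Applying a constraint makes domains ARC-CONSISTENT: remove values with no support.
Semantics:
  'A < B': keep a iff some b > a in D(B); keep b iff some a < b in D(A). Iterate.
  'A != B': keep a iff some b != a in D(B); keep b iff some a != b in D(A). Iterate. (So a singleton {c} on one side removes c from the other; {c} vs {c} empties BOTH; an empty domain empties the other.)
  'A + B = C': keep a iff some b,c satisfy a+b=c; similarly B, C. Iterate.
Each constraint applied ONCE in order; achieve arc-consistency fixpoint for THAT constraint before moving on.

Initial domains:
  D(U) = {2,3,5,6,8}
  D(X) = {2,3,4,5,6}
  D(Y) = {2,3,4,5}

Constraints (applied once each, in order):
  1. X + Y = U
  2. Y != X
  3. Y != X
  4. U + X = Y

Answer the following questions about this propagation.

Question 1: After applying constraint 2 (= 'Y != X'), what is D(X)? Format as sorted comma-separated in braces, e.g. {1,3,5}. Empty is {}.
Answer: {2,3,4,5,6}

Derivation:
Constraint 1 (X + Y = U) on D(X)={2,3,4,5,6} D(Y)={2,3,4,5} D(U)={2,3,5,6,8}: U {2,3,5,6,8}->{5,6,8}
Constraint 2 (Y != X) on D(Y)={2,3,4,5} D(X)={2,3,4,5,6}: no change
So after constraint 2: D(X) = {2,3,4,5,6}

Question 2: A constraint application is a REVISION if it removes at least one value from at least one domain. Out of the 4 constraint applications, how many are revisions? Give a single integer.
Constraint 1 (X + Y = U) on D(X)={2,3,4,5,6} D(Y)={2,3,4,5} D(U)={2,3,5,6,8}: U {2,3,5,6,8}->{5,6,8} => REVISION
Constraint 2 (Y != X) on D(Y)={2,3,4,5} D(X)={2,3,4,5,6}: no change => not a revision
Constraint 3 (Y != X) on D(Y)={2,3,4,5} D(X)={2,3,4,5,6}: no change => not a revision
Constraint 4 (U + X = Y) on D(U)={5,6,8} D(X)={2,3,4,5,6} D(Y)={2,3,4,5}: U {5,6,8}->{}; X {2,3,4,5,6}->{}; Y {2,3,4,5}->{} => REVISION
Total revisions = 2

Answer: 2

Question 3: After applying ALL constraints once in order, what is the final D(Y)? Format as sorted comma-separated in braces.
Answer: {}

Derivation:
Constraint 1 (X + Y = U) on D(X)={2,3,4,5,6} D(Y)={2,3,4,5} D(U)={2,3,5,6,8}: U {2,3,5,6,8}->{5,6,8}
Constraint 2 (Y != X) on D(Y)={2,3,4,5} D(X)={2,3,4,5,6}: no change
Constraint 3 (Y != X) on D(Y)={2,3,4,5} D(X)={2,3,4,5,6}: no change
Constraint 4 (U + X = Y) on D(U)={5,6,8} D(X)={2,3,4,5,6} D(Y)={2,3,4,5}: U {5,6,8}->{}; X {2,3,4,5,6}->{}; Y {2,3,4,5}->{}
So after all 4 constraints: D(Y) = {}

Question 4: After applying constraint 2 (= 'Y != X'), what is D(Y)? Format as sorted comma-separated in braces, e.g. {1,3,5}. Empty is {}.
Constraint 1 (X + Y = U) on D(X)={2,3,4,5,6} D(Y)={2,3,4,5} D(U)={2,3,5,6,8}: U {2,3,5,6,8}->{5,6,8}
Constraint 2 (Y != X) on D(Y)={2,3,4,5} D(X)={2,3,4,5,6}: no change
So after constraint 2: D(Y) = {2,3,4,5}

Answer: {2,3,4,5}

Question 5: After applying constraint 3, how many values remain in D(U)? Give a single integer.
Constraint 1 (X + Y = U) on D(X)={2,3,4,5,6} D(Y)={2,3,4,5} D(U)={2,3,5,6,8}: U {2,3,5,6,8}->{5,6,8}
Constraint 2 (Y != X) on D(Y)={2,3,4,5} D(X)={2,3,4,5,6}: no change
Constraint 3 (Y != X) on D(Y)={2,3,4,5} D(X)={2,3,4,5,6}: no change
So after constraint 3: D(U)={5,6,8}, size = 3

Answer: 3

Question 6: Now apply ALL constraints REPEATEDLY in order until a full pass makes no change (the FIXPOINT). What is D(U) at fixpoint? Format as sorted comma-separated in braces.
Answer: {}

Derivation:
pass 0 (initial): D(U)={2,3,5,6,8}
pass 1: U {2,3,5,6,8}->{}; X {2,3,4,5,6}->{}; Y {2,3,4,5}->{}
pass 2: no change
Fixpoint after 2 passes: D(U) = {}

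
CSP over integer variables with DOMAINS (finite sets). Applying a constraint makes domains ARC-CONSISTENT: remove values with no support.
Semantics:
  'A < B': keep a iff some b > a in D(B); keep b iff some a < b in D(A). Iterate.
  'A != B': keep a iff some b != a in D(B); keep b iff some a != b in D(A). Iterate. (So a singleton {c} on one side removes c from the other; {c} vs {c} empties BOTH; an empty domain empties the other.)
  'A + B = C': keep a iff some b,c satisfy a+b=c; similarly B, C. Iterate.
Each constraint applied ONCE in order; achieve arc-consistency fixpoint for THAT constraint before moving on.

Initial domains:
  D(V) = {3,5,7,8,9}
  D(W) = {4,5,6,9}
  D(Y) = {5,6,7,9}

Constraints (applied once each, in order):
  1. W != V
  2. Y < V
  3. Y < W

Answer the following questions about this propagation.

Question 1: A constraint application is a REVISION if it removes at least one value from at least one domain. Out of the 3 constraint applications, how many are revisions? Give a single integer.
Answer: 2

Derivation:
Constraint 1 (W != V) on D(W)={4,5,6,9} D(V)={3,5,7,8,9}: no change => not a revision
Constraint 2 (Y < V) on D(Y)={5,6,7,9} D(V)={3,5,7,8,9}: Y {5,6,7,9}->{5,6,7}; V {3,5,7,8,9}->{7,8,9} => REVISION
Constraint 3 (Y < W) on D(Y)={5,6,7} D(W)={4,5,6,9}: W {4,5,6,9}->{6,9} => REVISION
Total revisions = 2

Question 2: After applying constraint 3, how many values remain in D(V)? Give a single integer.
Constraint 1 (W != V) on D(W)={4,5,6,9} D(V)={3,5,7,8,9}: no change
Constraint 2 (Y < V) on D(Y)={5,6,7,9} D(V)={3,5,7,8,9}: Y {5,6,7,9}->{5,6,7}; V {3,5,7,8,9}->{7,8,9}
Constraint 3 (Y < W) on D(Y)={5,6,7} D(W)={4,5,6,9}: W {4,5,6,9}->{6,9}
So after constraint 3: D(V)={7,8,9}, size = 3

Answer: 3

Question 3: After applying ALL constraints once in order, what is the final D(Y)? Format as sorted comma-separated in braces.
Constraint 1 (W != V) on D(W)={4,5,6,9} D(V)={3,5,7,8,9}: no change
Constraint 2 (Y < V) on D(Y)={5,6,7,9} D(V)={3,5,7,8,9}: Y {5,6,7,9}->{5,6,7}; V {3,5,7,8,9}->{7,8,9}
Constraint 3 (Y < W) on D(Y)={5,6,7} D(W)={4,5,6,9}: W {4,5,6,9}->{6,9}
So after all 3 constraints: D(Y) = {5,6,7}

Answer: {5,6,7}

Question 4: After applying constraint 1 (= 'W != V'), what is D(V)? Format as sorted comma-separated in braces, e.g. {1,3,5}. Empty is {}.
Answer: {3,5,7,8,9}

Derivation:
Constraint 1 (W != V) on D(W)={4,5,6,9} D(V)={3,5,7,8,9}: no change
So after constraint 1: D(V) = {3,5,7,8,9}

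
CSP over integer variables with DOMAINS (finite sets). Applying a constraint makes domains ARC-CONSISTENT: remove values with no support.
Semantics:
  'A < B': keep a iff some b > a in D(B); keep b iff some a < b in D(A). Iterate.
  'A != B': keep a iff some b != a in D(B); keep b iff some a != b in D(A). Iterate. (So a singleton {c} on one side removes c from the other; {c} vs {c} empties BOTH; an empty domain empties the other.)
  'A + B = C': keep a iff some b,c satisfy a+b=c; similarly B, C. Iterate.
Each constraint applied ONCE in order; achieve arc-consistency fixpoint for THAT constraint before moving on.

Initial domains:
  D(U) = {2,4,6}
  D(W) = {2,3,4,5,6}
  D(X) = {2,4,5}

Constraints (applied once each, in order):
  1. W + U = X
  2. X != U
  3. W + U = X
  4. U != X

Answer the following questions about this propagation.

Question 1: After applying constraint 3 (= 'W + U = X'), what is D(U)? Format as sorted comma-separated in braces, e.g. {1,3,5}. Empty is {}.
Answer: {2}

Derivation:
Constraint 1 (W + U = X) on D(W)={2,3,4,5,6} D(U)={2,4,6} D(X)={2,4,5}: W {2,3,4,5,6}->{2,3}; U {2,4,6}->{2}; X {2,4,5}->{4,5}
Constraint 2 (X != U) on D(X)={4,5} D(U)={2}: no change
Constraint 3 (W + U = X) on D(W)={2,3} D(U)={2} D(X)={4,5}: no change
So after constraint 3: D(U) = {2}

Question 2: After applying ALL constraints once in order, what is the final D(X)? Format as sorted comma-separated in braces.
Answer: {4,5}

Derivation:
Constraint 1 (W + U = X) on D(W)={2,3,4,5,6} D(U)={2,4,6} D(X)={2,4,5}: W {2,3,4,5,6}->{2,3}; U {2,4,6}->{2}; X {2,4,5}->{4,5}
Constraint 2 (X != U) on D(X)={4,5} D(U)={2}: no change
Constraint 3 (W + U = X) on D(W)={2,3} D(U)={2} D(X)={4,5}: no change
Constraint 4 (U != X) on D(U)={2} D(X)={4,5}: no change
So after all 4 constraints: D(X) = {4,5}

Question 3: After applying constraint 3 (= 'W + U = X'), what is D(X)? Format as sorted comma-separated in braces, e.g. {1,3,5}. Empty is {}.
Answer: {4,5}

Derivation:
Constraint 1 (W + U = X) on D(W)={2,3,4,5,6} D(U)={2,4,6} D(X)={2,4,5}: W {2,3,4,5,6}->{2,3}; U {2,4,6}->{2}; X {2,4,5}->{4,5}
Constraint 2 (X != U) on D(X)={4,5} D(U)={2}: no change
Constraint 3 (W + U = X) on D(W)={2,3} D(U)={2} D(X)={4,5}: no change
So after constraint 3: D(X) = {4,5}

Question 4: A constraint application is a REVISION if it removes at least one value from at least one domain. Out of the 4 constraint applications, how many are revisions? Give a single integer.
Answer: 1

Derivation:
Constraint 1 (W + U = X) on D(W)={2,3,4,5,6} D(U)={2,4,6} D(X)={2,4,5}: W {2,3,4,5,6}->{2,3}; U {2,4,6}->{2}; X {2,4,5}->{4,5} => REVISION
Constraint 2 (X != U) on D(X)={4,5} D(U)={2}: no change => not a revision
Constraint 3 (W + U = X) on D(W)={2,3} D(U)={2} D(X)={4,5}: no change => not a revision
Constraint 4 (U != X) on D(U)={2} D(X)={4,5}: no change => not a revision
Total revisions = 1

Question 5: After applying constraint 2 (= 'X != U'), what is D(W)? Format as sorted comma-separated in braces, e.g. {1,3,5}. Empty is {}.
Answer: {2,3}

Derivation:
Constraint 1 (W + U = X) on D(W)={2,3,4,5,6} D(U)={2,4,6} D(X)={2,4,5}: W {2,3,4,5,6}->{2,3}; U {2,4,6}->{2}; X {2,4,5}->{4,5}
Constraint 2 (X != U) on D(X)={4,5} D(U)={2}: no change
So after constraint 2: D(W) = {2,3}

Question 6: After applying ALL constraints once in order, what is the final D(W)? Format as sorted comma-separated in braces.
Constraint 1 (W + U = X) on D(W)={2,3,4,5,6} D(U)={2,4,6} D(X)={2,4,5}: W {2,3,4,5,6}->{2,3}; U {2,4,6}->{2}; X {2,4,5}->{4,5}
Constraint 2 (X != U) on D(X)={4,5} D(U)={2}: no change
Constraint 3 (W + U = X) on D(W)={2,3} D(U)={2} D(X)={4,5}: no change
Constraint 4 (U != X) on D(U)={2} D(X)={4,5}: no change
So after all 4 constraints: D(W) = {2,3}

Answer: {2,3}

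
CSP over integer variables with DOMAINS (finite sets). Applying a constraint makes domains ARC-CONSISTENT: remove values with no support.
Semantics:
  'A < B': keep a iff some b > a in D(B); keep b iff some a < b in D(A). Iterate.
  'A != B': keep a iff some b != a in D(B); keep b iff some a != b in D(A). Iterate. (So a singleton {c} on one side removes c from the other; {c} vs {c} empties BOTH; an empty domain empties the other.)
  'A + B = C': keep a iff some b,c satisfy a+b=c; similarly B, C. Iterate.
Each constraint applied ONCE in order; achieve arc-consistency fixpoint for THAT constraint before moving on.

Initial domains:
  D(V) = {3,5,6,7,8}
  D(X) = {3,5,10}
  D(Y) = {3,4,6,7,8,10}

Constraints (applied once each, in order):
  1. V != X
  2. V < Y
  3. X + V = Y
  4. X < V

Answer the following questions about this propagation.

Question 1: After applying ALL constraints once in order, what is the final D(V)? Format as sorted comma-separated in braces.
Constraint 1 (V != X) on D(V)={3,5,6,7,8} D(X)={3,5,10}: no change
Constraint 2 (V < Y) on D(V)={3,5,6,7,8} D(Y)={3,4,6,7,8,10}: Y {3,4,6,7,8,10}->{4,6,7,8,10}
Constraint 3 (X + V = Y) on D(X)={3,5,10} D(V)={3,5,6,7,8} D(Y)={4,6,7,8,10}: X {3,5,10}->{3,5}; V {3,5,6,7,8}->{3,5,7}; Y {4,6,7,8,10}->{6,8,10}
Constraint 4 (X < V) on D(X)={3,5} D(V)={3,5,7}: V {3,5,7}->{5,7}
So after all 4 constraints: D(V) = {5,7}

Answer: {5,7}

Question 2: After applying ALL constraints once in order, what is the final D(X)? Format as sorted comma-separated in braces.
Answer: {3,5}

Derivation:
Constraint 1 (V != X) on D(V)={3,5,6,7,8} D(X)={3,5,10}: no change
Constraint 2 (V < Y) on D(V)={3,5,6,7,8} D(Y)={3,4,6,7,8,10}: Y {3,4,6,7,8,10}->{4,6,7,8,10}
Constraint 3 (X + V = Y) on D(X)={3,5,10} D(V)={3,5,6,7,8} D(Y)={4,6,7,8,10}: X {3,5,10}->{3,5}; V {3,5,6,7,8}->{3,5,7}; Y {4,6,7,8,10}->{6,8,10}
Constraint 4 (X < V) on D(X)={3,5} D(V)={3,5,7}: V {3,5,7}->{5,7}
So after all 4 constraints: D(X) = {3,5}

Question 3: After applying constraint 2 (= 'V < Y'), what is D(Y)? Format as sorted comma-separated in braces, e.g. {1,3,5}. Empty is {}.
Answer: {4,6,7,8,10}

Derivation:
Constraint 1 (V != X) on D(V)={3,5,6,7,8} D(X)={3,5,10}: no change
Constraint 2 (V < Y) on D(V)={3,5,6,7,8} D(Y)={3,4,6,7,8,10}: Y {3,4,6,7,8,10}->{4,6,7,8,10}
So after constraint 2: D(Y) = {4,6,7,8,10}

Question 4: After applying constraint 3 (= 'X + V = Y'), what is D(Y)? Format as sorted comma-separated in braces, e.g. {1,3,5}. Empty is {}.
Constraint 1 (V != X) on D(V)={3,5,6,7,8} D(X)={3,5,10}: no change
Constraint 2 (V < Y) on D(V)={3,5,6,7,8} D(Y)={3,4,6,7,8,10}: Y {3,4,6,7,8,10}->{4,6,7,8,10}
Constraint 3 (X + V = Y) on D(X)={3,5,10} D(V)={3,5,6,7,8} D(Y)={4,6,7,8,10}: X {3,5,10}->{3,5}; V {3,5,6,7,8}->{3,5,7}; Y {4,6,7,8,10}->{6,8,10}
So after constraint 3: D(Y) = {6,8,10}

Answer: {6,8,10}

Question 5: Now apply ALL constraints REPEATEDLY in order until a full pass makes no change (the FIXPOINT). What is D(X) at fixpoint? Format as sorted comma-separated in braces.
Answer: {3,5}

Derivation:
pass 0 (initial): D(X)={3,5,10}
pass 1: V {3,5,6,7,8}->{5,7}; X {3,5,10}->{3,5}; Y {3,4,6,7,8,10}->{6,8,10}
pass 2: Y {6,8,10}->{8,10}
pass 3: no change
Fixpoint after 3 passes: D(X) = {3,5}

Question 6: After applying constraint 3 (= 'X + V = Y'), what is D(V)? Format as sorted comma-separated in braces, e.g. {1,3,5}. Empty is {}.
Constraint 1 (V != X) on D(V)={3,5,6,7,8} D(X)={3,5,10}: no change
Constraint 2 (V < Y) on D(V)={3,5,6,7,8} D(Y)={3,4,6,7,8,10}: Y {3,4,6,7,8,10}->{4,6,7,8,10}
Constraint 3 (X + V = Y) on D(X)={3,5,10} D(V)={3,5,6,7,8} D(Y)={4,6,7,8,10}: X {3,5,10}->{3,5}; V {3,5,6,7,8}->{3,5,7}; Y {4,6,7,8,10}->{6,8,10}
So after constraint 3: D(V) = {3,5,7}

Answer: {3,5,7}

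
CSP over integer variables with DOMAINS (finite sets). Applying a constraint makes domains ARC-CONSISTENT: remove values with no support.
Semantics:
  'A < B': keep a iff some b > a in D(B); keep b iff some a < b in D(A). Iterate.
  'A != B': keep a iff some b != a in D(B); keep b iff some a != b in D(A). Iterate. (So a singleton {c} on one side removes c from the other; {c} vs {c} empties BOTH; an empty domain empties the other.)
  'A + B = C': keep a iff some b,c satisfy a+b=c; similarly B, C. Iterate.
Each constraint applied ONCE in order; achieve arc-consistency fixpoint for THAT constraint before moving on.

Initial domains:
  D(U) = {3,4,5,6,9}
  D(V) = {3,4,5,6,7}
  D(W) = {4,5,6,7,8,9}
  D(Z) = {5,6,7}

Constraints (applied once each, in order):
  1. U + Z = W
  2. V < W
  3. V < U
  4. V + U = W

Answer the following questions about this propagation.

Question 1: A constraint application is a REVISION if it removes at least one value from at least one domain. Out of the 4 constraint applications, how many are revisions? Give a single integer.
Answer: 3

Derivation:
Constraint 1 (U + Z = W) on D(U)={3,4,5,6,9} D(Z)={5,6,7} D(W)={4,5,6,7,8,9}: U {3,4,5,6,9}->{3,4}; Z {5,6,7}->{5,6}; W {4,5,6,7,8,9}->{8,9} => REVISION
Constraint 2 (V < W) on D(V)={3,4,5,6,7} D(W)={8,9}: no change => not a revision
Constraint 3 (V < U) on D(V)={3,4,5,6,7} D(U)={3,4}: V {3,4,5,6,7}->{3}; U {3,4}->{4} => REVISION
Constraint 4 (V + U = W) on D(V)={3} D(U)={4} D(W)={8,9}: V {3}->{}; U {4}->{}; W {8,9}->{} => REVISION
Total revisions = 3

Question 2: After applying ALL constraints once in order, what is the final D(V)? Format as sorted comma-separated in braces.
Constraint 1 (U + Z = W) on D(U)={3,4,5,6,9} D(Z)={5,6,7} D(W)={4,5,6,7,8,9}: U {3,4,5,6,9}->{3,4}; Z {5,6,7}->{5,6}; W {4,5,6,7,8,9}->{8,9}
Constraint 2 (V < W) on D(V)={3,4,5,6,7} D(W)={8,9}: no change
Constraint 3 (V < U) on D(V)={3,4,5,6,7} D(U)={3,4}: V {3,4,5,6,7}->{3}; U {3,4}->{4}
Constraint 4 (V + U = W) on D(V)={3} D(U)={4} D(W)={8,9}: V {3}->{}; U {4}->{}; W {8,9}->{}
So after all 4 constraints: D(V) = {}

Answer: {}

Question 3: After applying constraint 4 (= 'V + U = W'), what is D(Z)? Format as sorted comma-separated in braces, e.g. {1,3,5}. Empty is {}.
Answer: {5,6}

Derivation:
Constraint 1 (U + Z = W) on D(U)={3,4,5,6,9} D(Z)={5,6,7} D(W)={4,5,6,7,8,9}: U {3,4,5,6,9}->{3,4}; Z {5,6,7}->{5,6}; W {4,5,6,7,8,9}->{8,9}
Constraint 2 (V < W) on D(V)={3,4,5,6,7} D(W)={8,9}: no change
Constraint 3 (V < U) on D(V)={3,4,5,6,7} D(U)={3,4}: V {3,4,5,6,7}->{3}; U {3,4}->{4}
Constraint 4 (V + U = W) on D(V)={3} D(U)={4} D(W)={8,9}: V {3}->{}; U {4}->{}; W {8,9}->{}
So after constraint 4: D(Z) = {5,6}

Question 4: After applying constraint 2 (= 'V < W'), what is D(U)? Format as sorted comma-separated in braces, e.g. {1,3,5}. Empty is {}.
Constraint 1 (U + Z = W) on D(U)={3,4,5,6,9} D(Z)={5,6,7} D(W)={4,5,6,7,8,9}: U {3,4,5,6,9}->{3,4}; Z {5,6,7}->{5,6}; W {4,5,6,7,8,9}->{8,9}
Constraint 2 (V < W) on D(V)={3,4,5,6,7} D(W)={8,9}: no change
So after constraint 2: D(U) = {3,4}

Answer: {3,4}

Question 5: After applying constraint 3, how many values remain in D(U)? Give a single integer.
Answer: 1

Derivation:
Constraint 1 (U + Z = W) on D(U)={3,4,5,6,9} D(Z)={5,6,7} D(W)={4,5,6,7,8,9}: U {3,4,5,6,9}->{3,4}; Z {5,6,7}->{5,6}; W {4,5,6,7,8,9}->{8,9}
Constraint 2 (V < W) on D(V)={3,4,5,6,7} D(W)={8,9}: no change
Constraint 3 (V < U) on D(V)={3,4,5,6,7} D(U)={3,4}: V {3,4,5,6,7}->{3}; U {3,4}->{4}
So after constraint 3: D(U)={4}, size = 1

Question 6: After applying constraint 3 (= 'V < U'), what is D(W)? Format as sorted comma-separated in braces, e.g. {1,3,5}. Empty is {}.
Constraint 1 (U + Z = W) on D(U)={3,4,5,6,9} D(Z)={5,6,7} D(W)={4,5,6,7,8,9}: U {3,4,5,6,9}->{3,4}; Z {5,6,7}->{5,6}; W {4,5,6,7,8,9}->{8,9}
Constraint 2 (V < W) on D(V)={3,4,5,6,7} D(W)={8,9}: no change
Constraint 3 (V < U) on D(V)={3,4,5,6,7} D(U)={3,4}: V {3,4,5,6,7}->{3}; U {3,4}->{4}
So after constraint 3: D(W) = {8,9}

Answer: {8,9}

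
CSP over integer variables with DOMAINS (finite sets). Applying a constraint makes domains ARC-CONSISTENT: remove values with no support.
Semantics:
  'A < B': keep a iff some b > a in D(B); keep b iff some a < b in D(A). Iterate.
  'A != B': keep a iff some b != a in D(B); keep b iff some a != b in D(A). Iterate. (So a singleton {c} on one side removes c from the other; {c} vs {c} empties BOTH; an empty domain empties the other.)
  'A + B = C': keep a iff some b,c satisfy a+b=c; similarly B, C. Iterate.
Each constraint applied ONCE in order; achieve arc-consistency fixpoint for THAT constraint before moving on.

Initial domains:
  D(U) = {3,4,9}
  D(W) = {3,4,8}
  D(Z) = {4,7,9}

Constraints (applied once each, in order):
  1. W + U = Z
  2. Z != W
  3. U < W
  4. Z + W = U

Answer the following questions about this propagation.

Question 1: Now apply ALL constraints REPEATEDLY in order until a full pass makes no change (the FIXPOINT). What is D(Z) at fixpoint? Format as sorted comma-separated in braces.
Answer: {}

Derivation:
pass 0 (initial): D(Z)={4,7,9}
pass 1: U {3,4,9}->{}; W {3,4,8}->{}; Z {4,7,9}->{}
pass 2: no change
Fixpoint after 2 passes: D(Z) = {}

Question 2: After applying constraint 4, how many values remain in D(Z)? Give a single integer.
Answer: 0

Derivation:
Constraint 1 (W + U = Z) on D(W)={3,4,8} D(U)={3,4,9} D(Z)={4,7,9}: W {3,4,8}->{3,4}; U {3,4,9}->{3,4}; Z {4,7,9}->{7}
Constraint 2 (Z != W) on D(Z)={7} D(W)={3,4}: no change
Constraint 3 (U < W) on D(U)={3,4} D(W)={3,4}: U {3,4}->{3}; W {3,4}->{4}
Constraint 4 (Z + W = U) on D(Z)={7} D(W)={4} D(U)={3}: Z {7}->{}; W {4}->{}; U {3}->{}
So after constraint 4: D(Z)={}, size = 0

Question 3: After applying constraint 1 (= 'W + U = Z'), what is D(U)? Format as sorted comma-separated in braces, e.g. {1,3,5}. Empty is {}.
Answer: {3,4}

Derivation:
Constraint 1 (W + U = Z) on D(W)={3,4,8} D(U)={3,4,9} D(Z)={4,7,9}: W {3,4,8}->{3,4}; U {3,4,9}->{3,4}; Z {4,7,9}->{7}
So after constraint 1: D(U) = {3,4}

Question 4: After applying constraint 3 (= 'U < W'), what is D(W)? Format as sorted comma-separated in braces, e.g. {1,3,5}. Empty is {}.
Answer: {4}

Derivation:
Constraint 1 (W + U = Z) on D(W)={3,4,8} D(U)={3,4,9} D(Z)={4,7,9}: W {3,4,8}->{3,4}; U {3,4,9}->{3,4}; Z {4,7,9}->{7}
Constraint 2 (Z != W) on D(Z)={7} D(W)={3,4}: no change
Constraint 3 (U < W) on D(U)={3,4} D(W)={3,4}: U {3,4}->{3}; W {3,4}->{4}
So after constraint 3: D(W) = {4}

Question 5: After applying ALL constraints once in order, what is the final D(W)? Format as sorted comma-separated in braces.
Constraint 1 (W + U = Z) on D(W)={3,4,8} D(U)={3,4,9} D(Z)={4,7,9}: W {3,4,8}->{3,4}; U {3,4,9}->{3,4}; Z {4,7,9}->{7}
Constraint 2 (Z != W) on D(Z)={7} D(W)={3,4}: no change
Constraint 3 (U < W) on D(U)={3,4} D(W)={3,4}: U {3,4}->{3}; W {3,4}->{4}
Constraint 4 (Z + W = U) on D(Z)={7} D(W)={4} D(U)={3}: Z {7}->{}; W {4}->{}; U {3}->{}
So after all 4 constraints: D(W) = {}

Answer: {}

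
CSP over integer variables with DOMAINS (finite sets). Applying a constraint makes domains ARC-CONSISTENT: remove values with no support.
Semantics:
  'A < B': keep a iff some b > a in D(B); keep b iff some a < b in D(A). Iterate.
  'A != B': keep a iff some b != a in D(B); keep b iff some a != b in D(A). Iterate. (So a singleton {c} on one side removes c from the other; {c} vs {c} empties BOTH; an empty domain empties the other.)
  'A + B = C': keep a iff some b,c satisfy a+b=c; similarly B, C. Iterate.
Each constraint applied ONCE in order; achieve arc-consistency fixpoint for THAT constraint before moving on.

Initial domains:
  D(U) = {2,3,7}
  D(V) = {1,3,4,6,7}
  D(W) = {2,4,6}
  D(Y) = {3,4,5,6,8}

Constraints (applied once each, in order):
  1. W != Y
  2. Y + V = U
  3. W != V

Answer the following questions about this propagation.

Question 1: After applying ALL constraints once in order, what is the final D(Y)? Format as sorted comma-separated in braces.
Constraint 1 (W != Y) on D(W)={2,4,6} D(Y)={3,4,5,6,8}: no change
Constraint 2 (Y + V = U) on D(Y)={3,4,5,6,8} D(V)={1,3,4,6,7} D(U)={2,3,7}: Y {3,4,5,6,8}->{3,4,6}; V {1,3,4,6,7}->{1,3,4}; U {2,3,7}->{7}
Constraint 3 (W != V) on D(W)={2,4,6} D(V)={1,3,4}: no change
So after all 3 constraints: D(Y) = {3,4,6}

Answer: {3,4,6}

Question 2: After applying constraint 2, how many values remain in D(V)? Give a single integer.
Constraint 1 (W != Y) on D(W)={2,4,6} D(Y)={3,4,5,6,8}: no change
Constraint 2 (Y + V = U) on D(Y)={3,4,5,6,8} D(V)={1,3,4,6,7} D(U)={2,3,7}: Y {3,4,5,6,8}->{3,4,6}; V {1,3,4,6,7}->{1,3,4}; U {2,3,7}->{7}
So after constraint 2: D(V)={1,3,4}, size = 3

Answer: 3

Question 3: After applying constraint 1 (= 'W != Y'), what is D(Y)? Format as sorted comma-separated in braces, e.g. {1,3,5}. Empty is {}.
Answer: {3,4,5,6,8}

Derivation:
Constraint 1 (W != Y) on D(W)={2,4,6} D(Y)={3,4,5,6,8}: no change
So after constraint 1: D(Y) = {3,4,5,6,8}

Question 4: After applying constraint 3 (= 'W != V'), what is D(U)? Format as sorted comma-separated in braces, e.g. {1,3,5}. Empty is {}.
Constraint 1 (W != Y) on D(W)={2,4,6} D(Y)={3,4,5,6,8}: no change
Constraint 2 (Y + V = U) on D(Y)={3,4,5,6,8} D(V)={1,3,4,6,7} D(U)={2,3,7}: Y {3,4,5,6,8}->{3,4,6}; V {1,3,4,6,7}->{1,3,4}; U {2,3,7}->{7}
Constraint 3 (W != V) on D(W)={2,4,6} D(V)={1,3,4}: no change
So after constraint 3: D(U) = {7}

Answer: {7}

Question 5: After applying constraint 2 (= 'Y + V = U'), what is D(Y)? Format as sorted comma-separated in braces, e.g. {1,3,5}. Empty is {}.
Answer: {3,4,6}

Derivation:
Constraint 1 (W != Y) on D(W)={2,4,6} D(Y)={3,4,5,6,8}: no change
Constraint 2 (Y + V = U) on D(Y)={3,4,5,6,8} D(V)={1,3,4,6,7} D(U)={2,3,7}: Y {3,4,5,6,8}->{3,4,6}; V {1,3,4,6,7}->{1,3,4}; U {2,3,7}->{7}
So after constraint 2: D(Y) = {3,4,6}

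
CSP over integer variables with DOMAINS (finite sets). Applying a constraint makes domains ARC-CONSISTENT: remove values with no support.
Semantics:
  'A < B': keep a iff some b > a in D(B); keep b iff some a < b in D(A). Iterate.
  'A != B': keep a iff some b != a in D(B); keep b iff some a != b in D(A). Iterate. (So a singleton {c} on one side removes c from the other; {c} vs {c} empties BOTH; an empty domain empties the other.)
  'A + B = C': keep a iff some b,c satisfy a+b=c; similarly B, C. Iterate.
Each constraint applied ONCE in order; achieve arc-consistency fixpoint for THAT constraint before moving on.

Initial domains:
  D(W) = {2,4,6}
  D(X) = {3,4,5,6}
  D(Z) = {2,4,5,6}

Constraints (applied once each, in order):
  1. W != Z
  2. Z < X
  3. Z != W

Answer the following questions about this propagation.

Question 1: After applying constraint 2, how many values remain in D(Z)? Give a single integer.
Answer: 3

Derivation:
Constraint 1 (W != Z) on D(W)={2,4,6} D(Z)={2,4,5,6}: no change
Constraint 2 (Z < X) on D(Z)={2,4,5,6} D(X)={3,4,5,6}: Z {2,4,5,6}->{2,4,5}
So after constraint 2: D(Z)={2,4,5}, size = 3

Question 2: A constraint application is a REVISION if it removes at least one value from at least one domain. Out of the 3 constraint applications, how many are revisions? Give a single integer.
Constraint 1 (W != Z) on D(W)={2,4,6} D(Z)={2,4,5,6}: no change => not a revision
Constraint 2 (Z < X) on D(Z)={2,4,5,6} D(X)={3,4,5,6}: Z {2,4,5,6}->{2,4,5} => REVISION
Constraint 3 (Z != W) on D(Z)={2,4,5} D(W)={2,4,6}: no change => not a revision
Total revisions = 1

Answer: 1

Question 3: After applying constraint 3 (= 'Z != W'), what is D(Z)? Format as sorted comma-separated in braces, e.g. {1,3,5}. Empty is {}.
Answer: {2,4,5}

Derivation:
Constraint 1 (W != Z) on D(W)={2,4,6} D(Z)={2,4,5,6}: no change
Constraint 2 (Z < X) on D(Z)={2,4,5,6} D(X)={3,4,5,6}: Z {2,4,5,6}->{2,4,5}
Constraint 3 (Z != W) on D(Z)={2,4,5} D(W)={2,4,6}: no change
So after constraint 3: D(Z) = {2,4,5}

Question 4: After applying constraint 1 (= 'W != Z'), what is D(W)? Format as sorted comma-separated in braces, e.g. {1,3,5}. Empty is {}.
Constraint 1 (W != Z) on D(W)={2,4,6} D(Z)={2,4,5,6}: no change
So after constraint 1: D(W) = {2,4,6}

Answer: {2,4,6}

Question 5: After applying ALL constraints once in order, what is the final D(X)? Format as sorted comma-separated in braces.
Constraint 1 (W != Z) on D(W)={2,4,6} D(Z)={2,4,5,6}: no change
Constraint 2 (Z < X) on D(Z)={2,4,5,6} D(X)={3,4,5,6}: Z {2,4,5,6}->{2,4,5}
Constraint 3 (Z != W) on D(Z)={2,4,5} D(W)={2,4,6}: no change
So after all 3 constraints: D(X) = {3,4,5,6}

Answer: {3,4,5,6}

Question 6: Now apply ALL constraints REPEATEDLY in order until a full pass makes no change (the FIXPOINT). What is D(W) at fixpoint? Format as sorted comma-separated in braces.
Answer: {2,4,6}

Derivation:
pass 0 (initial): D(W)={2,4,6}
pass 1: Z {2,4,5,6}->{2,4,5}
pass 2: no change
Fixpoint after 2 passes: D(W) = {2,4,6}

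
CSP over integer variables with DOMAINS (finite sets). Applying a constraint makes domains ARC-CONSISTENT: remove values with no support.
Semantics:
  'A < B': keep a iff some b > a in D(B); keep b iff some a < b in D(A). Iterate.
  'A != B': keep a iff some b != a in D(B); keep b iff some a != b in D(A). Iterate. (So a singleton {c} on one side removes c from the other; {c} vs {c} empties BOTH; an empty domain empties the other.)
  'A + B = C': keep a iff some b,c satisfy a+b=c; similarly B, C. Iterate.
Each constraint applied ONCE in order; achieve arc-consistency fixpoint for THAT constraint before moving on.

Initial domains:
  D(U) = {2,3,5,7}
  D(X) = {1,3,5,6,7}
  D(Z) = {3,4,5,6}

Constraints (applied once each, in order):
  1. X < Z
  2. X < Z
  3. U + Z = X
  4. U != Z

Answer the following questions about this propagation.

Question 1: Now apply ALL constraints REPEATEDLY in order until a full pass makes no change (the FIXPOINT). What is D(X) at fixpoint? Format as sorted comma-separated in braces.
pass 0 (initial): D(X)={1,3,5,6,7}
pass 1: U {2,3,5,7}->{2}; X {1,3,5,6,7}->{5}; Z {3,4,5,6}->{3}
pass 2: U {2}->{}; X {5}->{}; Z {3}->{}
pass 3: no change
Fixpoint after 3 passes: D(X) = {}

Answer: {}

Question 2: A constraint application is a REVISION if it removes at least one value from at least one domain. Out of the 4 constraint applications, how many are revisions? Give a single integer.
Constraint 1 (X < Z) on D(X)={1,3,5,6,7} D(Z)={3,4,5,6}: X {1,3,5,6,7}->{1,3,5} => REVISION
Constraint 2 (X < Z) on D(X)={1,3,5} D(Z)={3,4,5,6}: no change => not a revision
Constraint 3 (U + Z = X) on D(U)={2,3,5,7} D(Z)={3,4,5,6} D(X)={1,3,5}: U {2,3,5,7}->{2}; Z {3,4,5,6}->{3}; X {1,3,5}->{5} => REVISION
Constraint 4 (U != Z) on D(U)={2} D(Z)={3}: no change => not a revision
Total revisions = 2

Answer: 2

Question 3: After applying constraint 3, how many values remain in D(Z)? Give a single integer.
Answer: 1

Derivation:
Constraint 1 (X < Z) on D(X)={1,3,5,6,7} D(Z)={3,4,5,6}: X {1,3,5,6,7}->{1,3,5}
Constraint 2 (X < Z) on D(X)={1,3,5} D(Z)={3,4,5,6}: no change
Constraint 3 (U + Z = X) on D(U)={2,3,5,7} D(Z)={3,4,5,6} D(X)={1,3,5}: U {2,3,5,7}->{2}; Z {3,4,5,6}->{3}; X {1,3,5}->{5}
So after constraint 3: D(Z)={3}, size = 1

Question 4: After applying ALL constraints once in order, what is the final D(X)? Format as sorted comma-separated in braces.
Constraint 1 (X < Z) on D(X)={1,3,5,6,7} D(Z)={3,4,5,6}: X {1,3,5,6,7}->{1,3,5}
Constraint 2 (X < Z) on D(X)={1,3,5} D(Z)={3,4,5,6}: no change
Constraint 3 (U + Z = X) on D(U)={2,3,5,7} D(Z)={3,4,5,6} D(X)={1,3,5}: U {2,3,5,7}->{2}; Z {3,4,5,6}->{3}; X {1,3,5}->{5}
Constraint 4 (U != Z) on D(U)={2} D(Z)={3}: no change
So after all 4 constraints: D(X) = {5}

Answer: {5}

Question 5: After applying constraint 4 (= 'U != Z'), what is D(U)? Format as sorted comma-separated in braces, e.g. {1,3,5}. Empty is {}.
Constraint 1 (X < Z) on D(X)={1,3,5,6,7} D(Z)={3,4,5,6}: X {1,3,5,6,7}->{1,3,5}
Constraint 2 (X < Z) on D(X)={1,3,5} D(Z)={3,4,5,6}: no change
Constraint 3 (U + Z = X) on D(U)={2,3,5,7} D(Z)={3,4,5,6} D(X)={1,3,5}: U {2,3,5,7}->{2}; Z {3,4,5,6}->{3}; X {1,3,5}->{5}
Constraint 4 (U != Z) on D(U)={2} D(Z)={3}: no change
So after constraint 4: D(U) = {2}

Answer: {2}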